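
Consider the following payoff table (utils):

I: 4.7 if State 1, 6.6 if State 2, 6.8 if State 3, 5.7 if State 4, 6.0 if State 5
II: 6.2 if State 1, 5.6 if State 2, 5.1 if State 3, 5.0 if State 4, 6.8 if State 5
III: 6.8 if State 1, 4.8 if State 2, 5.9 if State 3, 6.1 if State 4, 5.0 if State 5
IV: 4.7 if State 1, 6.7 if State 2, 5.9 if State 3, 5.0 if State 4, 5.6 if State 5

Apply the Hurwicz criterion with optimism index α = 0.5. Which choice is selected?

I: 0.5·6.8 + 0.5·4.7 = 5.75
II: 0.5·6.8 + 0.5·5.0 = 5.9
III: 0.5·6.8 + 0.5·4.8 = 5.8
IV: 0.5·6.7 + 0.5·4.7 = 5.7
Highest Hurwicz score = 5.9 → II.

II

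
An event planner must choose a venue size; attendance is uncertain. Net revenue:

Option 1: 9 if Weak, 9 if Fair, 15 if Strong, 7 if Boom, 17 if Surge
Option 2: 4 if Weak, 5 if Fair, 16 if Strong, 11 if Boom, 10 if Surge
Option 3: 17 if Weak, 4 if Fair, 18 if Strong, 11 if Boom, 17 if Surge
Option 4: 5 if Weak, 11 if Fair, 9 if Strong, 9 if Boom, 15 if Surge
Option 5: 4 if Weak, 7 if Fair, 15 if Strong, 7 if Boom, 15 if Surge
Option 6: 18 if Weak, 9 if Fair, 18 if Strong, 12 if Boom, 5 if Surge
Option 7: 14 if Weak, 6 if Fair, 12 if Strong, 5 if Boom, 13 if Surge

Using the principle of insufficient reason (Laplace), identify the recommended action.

Row averages: Option 1=11.4, Option 2=9.2, Option 3=13.4, Option 4=9.8, Option 5=9.6, Option 6=12.4, Option 7=10
Highest average = 13.4 → Option 3.

Option 3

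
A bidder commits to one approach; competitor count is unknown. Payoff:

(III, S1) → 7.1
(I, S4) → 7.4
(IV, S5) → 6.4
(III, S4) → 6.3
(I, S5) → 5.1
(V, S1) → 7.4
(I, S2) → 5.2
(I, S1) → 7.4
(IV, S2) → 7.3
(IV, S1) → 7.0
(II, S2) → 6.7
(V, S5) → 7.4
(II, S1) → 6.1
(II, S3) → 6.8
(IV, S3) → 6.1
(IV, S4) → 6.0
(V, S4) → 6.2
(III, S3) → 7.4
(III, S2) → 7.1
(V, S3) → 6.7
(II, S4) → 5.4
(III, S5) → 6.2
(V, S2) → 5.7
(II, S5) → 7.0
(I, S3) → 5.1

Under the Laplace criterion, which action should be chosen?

III

Row averages: I=6.04, II=6.4, III=6.82, IV=6.56, V=6.68
Highest average = 6.82 → III.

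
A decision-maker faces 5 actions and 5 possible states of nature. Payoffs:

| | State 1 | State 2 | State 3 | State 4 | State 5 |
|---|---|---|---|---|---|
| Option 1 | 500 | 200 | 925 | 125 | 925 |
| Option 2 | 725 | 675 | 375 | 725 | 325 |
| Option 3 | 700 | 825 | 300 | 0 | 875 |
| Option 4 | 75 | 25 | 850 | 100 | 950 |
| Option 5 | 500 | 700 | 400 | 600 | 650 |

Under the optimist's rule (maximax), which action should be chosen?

Row maxima: Option 1=925, Option 2=725, Option 3=875, Option 4=950, Option 5=700
Best best-case = 950 → Option 4.

Option 4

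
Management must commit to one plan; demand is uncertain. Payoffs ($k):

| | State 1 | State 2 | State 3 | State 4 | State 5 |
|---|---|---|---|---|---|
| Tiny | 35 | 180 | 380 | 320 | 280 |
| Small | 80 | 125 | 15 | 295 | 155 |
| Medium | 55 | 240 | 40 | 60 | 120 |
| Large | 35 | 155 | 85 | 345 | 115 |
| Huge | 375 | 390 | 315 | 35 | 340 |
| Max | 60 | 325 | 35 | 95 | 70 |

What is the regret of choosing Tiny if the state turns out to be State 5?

Best payoff under State 5 is 340.
Regret = 340 − 280 = 60.

60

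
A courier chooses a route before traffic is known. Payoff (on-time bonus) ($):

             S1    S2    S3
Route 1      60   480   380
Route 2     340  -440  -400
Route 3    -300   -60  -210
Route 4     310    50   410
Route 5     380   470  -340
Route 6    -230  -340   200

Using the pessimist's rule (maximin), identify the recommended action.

Route 1

Row minima: Route 1=60, Route 2=-440, Route 3=-300, Route 4=50, Route 5=-340, Route 6=-340
Best worst-case = 60 → Route 1.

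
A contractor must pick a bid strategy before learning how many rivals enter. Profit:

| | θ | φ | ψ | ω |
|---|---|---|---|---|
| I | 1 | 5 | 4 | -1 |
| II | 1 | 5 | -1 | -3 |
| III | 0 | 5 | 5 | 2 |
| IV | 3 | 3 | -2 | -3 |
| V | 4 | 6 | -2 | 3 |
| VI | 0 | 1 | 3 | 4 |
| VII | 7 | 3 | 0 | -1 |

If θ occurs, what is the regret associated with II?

6

Best payoff under θ is 7.
Regret = 7 − 1 = 6.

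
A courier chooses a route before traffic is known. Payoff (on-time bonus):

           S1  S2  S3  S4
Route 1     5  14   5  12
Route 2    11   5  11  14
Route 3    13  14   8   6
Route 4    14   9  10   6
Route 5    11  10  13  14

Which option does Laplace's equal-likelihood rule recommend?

Route 5

Row averages: Route 1=9, Route 2=10.25, Route 3=10.25, Route 4=9.75, Route 5=12
Highest average = 12 → Route 5.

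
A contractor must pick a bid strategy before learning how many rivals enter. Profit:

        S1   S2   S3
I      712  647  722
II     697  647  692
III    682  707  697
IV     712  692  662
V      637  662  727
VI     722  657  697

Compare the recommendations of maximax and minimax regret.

Row maxima: I=722, II=697, III=707, IV=712, V=727, VI=722
Best best-case = 727 → V.
Column bests: S1=722, S2=707, S3=727.
I regrets: 10, 60, 5 → max 60
II regrets: 25, 60, 35 → max 60
III regrets: 40, 0, 30 → max 40
IV regrets: 10, 15, 65 → max 65
V regrets: 85, 45, 0 → max 85
VI regrets: 0, 50, 30 → max 50
Smallest max regret = 40 → III.

maximax → V; minimax regret → III (disagree)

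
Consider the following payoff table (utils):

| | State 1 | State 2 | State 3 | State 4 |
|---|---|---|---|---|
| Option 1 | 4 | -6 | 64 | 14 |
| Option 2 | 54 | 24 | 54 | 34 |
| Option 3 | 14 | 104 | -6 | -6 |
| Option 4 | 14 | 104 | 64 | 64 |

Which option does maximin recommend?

Option 2

Row minima: Option 1=-6, Option 2=24, Option 3=-6, Option 4=14
Best worst-case = 24 → Option 2.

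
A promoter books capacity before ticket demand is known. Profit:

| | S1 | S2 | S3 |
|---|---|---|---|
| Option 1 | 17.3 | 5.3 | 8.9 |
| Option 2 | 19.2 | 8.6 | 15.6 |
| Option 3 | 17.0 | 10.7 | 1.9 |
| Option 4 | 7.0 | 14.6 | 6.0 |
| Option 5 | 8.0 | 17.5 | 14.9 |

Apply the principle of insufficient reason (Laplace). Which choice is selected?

Option 2

Row averages: Option 1=10.5, Option 2=217/15, Option 3=148/15, Option 4=9.2, Option 5=202/15
Highest average = 217/15 → Option 2.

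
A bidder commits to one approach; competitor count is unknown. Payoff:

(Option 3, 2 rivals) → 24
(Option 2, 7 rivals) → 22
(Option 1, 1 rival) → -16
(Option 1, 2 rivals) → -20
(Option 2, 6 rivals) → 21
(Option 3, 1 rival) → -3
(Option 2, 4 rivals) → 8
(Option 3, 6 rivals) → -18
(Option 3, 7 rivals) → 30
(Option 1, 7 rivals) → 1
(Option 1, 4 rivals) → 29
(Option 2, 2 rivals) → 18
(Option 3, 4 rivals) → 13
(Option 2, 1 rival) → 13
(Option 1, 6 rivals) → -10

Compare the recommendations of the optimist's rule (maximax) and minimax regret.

Row maxima: Option 1=29, Option 2=22, Option 3=30
Best best-case = 30 → Option 3.
Column bests: 1 rival=13, 2 rivals=24, 4 rivals=29, 6 rivals=21, 7 rivals=30.
Option 1 regrets: 29, 44, 0, 31, 29 → max 44
Option 2 regrets: 0, 6, 21, 0, 8 → max 21
Option 3 regrets: 16, 0, 16, 39, 0 → max 39
Smallest max regret = 21 → Option 2.

maximax → Option 3; minimax regret → Option 2 (disagree)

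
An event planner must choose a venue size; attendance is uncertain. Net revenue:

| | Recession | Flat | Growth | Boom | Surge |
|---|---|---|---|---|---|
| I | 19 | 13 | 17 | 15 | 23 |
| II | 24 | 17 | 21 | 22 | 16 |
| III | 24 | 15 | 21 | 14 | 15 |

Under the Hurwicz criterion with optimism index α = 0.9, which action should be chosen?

I: 0.9·23 + 0.1·13 = 22
II: 0.9·24 + 0.1·16 = 23.2
III: 0.9·24 + 0.1·14 = 23
Highest Hurwicz score = 23.2 → II.

II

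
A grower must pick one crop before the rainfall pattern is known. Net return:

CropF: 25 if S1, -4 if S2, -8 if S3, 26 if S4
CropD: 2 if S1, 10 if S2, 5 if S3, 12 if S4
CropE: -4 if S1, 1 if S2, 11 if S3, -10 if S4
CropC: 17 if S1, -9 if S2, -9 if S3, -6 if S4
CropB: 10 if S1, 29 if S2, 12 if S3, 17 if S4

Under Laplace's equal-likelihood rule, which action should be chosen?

CropB

Row averages: CropF=9.75, CropD=7.25, CropE=-0.5, CropC=-1.75, CropB=17
Highest average = 17 → CropB.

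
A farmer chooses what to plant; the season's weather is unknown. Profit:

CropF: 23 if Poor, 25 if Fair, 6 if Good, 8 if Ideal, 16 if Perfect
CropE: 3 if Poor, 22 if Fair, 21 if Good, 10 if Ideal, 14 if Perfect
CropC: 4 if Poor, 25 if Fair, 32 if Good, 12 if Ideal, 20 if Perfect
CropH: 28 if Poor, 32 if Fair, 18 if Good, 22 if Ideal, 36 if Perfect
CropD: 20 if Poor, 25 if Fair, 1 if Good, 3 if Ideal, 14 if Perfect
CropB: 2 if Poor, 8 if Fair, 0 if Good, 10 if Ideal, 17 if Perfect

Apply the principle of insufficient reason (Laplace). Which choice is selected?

CropH

Row averages: CropF=15.6, CropE=14, CropC=18.6, CropH=27.2, CropD=12.6, CropB=7.4
Highest average = 27.2 → CropH.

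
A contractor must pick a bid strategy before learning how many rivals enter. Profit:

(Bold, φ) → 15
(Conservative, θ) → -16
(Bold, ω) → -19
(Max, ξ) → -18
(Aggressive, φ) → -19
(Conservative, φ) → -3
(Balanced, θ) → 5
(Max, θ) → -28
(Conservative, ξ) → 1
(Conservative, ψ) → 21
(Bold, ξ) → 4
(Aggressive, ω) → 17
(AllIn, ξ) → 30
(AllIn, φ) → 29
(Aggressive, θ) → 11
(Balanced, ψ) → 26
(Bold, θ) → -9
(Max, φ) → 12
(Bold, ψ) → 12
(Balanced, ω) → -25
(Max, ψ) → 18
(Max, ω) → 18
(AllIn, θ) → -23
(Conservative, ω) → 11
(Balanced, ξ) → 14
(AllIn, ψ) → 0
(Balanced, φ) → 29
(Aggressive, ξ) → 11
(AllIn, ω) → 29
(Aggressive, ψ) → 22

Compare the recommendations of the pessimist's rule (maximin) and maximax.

maximin → Conservative; maximax → AllIn (disagree)

Row minima: Conservative=-16, Balanced=-25, Aggressive=-19, Bold=-19, AllIn=-23, Max=-28
Best worst-case = -16 → Conservative.
Row maxima: Conservative=21, Balanced=29, Aggressive=22, Bold=15, AllIn=30, Max=18
Best best-case = 30 → AllIn.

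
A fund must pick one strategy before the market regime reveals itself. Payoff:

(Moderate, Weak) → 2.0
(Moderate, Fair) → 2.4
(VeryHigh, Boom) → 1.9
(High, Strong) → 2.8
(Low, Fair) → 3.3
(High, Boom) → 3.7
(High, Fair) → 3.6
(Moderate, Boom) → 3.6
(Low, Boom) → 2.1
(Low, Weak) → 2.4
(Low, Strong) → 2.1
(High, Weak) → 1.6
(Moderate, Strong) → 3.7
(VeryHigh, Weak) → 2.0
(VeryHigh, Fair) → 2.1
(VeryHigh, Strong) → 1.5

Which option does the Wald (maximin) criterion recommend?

Row minima: Low=2.1, Moderate=2.0, High=1.6, VeryHigh=1.5
Best worst-case = 2.1 → Low.

Low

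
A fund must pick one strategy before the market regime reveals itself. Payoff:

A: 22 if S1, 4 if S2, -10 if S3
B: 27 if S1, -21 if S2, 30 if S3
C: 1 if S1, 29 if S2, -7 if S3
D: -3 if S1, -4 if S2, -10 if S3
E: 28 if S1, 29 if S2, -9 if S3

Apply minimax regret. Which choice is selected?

Column bests: S1=28, S2=29, S3=30.
A regrets: 6, 25, 40 → max 40
B regrets: 1, 50, 0 → max 50
C regrets: 27, 0, 37 → max 37
D regrets: 31, 33, 40 → max 40
E regrets: 0, 0, 39 → max 39
Smallest max regret = 37 → C.

C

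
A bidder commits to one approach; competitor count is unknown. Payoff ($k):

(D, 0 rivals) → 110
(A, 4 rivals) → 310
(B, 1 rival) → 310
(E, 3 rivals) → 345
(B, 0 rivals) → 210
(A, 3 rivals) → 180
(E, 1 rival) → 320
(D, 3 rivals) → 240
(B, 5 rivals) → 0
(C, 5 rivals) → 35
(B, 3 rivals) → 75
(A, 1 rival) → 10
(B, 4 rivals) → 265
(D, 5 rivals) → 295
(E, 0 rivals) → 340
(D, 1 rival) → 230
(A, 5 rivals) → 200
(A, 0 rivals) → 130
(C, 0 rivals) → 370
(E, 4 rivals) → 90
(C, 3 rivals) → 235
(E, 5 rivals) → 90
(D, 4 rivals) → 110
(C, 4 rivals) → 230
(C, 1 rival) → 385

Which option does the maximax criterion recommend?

C

Row maxima: A=310, B=310, C=385, D=295, E=345
Best best-case = 385 → C.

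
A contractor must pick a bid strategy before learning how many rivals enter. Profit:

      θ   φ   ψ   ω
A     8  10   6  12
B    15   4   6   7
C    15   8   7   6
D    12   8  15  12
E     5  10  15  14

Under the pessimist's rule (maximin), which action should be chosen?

D

Row minima: A=6, B=4, C=6, D=8, E=5
Best worst-case = 8 → D.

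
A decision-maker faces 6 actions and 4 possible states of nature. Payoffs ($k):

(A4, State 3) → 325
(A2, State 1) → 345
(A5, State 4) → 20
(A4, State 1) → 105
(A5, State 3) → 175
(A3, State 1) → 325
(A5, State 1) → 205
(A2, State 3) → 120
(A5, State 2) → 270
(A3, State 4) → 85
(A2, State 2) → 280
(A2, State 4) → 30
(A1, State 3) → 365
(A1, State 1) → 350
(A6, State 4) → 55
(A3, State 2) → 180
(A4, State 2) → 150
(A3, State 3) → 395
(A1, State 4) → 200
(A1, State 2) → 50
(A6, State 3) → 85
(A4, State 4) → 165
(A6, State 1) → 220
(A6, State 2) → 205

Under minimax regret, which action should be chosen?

A3

Column bests: State 1=350, State 2=280, State 3=395, State 4=200.
A1 regrets: 0, 230, 30, 0 → max 230
A2 regrets: 5, 0, 275, 170 → max 275
A3 regrets: 25, 100, 0, 115 → max 115
A4 regrets: 245, 130, 70, 35 → max 245
A5 regrets: 145, 10, 220, 180 → max 220
A6 regrets: 130, 75, 310, 145 → max 310
Smallest max regret = 115 → A3.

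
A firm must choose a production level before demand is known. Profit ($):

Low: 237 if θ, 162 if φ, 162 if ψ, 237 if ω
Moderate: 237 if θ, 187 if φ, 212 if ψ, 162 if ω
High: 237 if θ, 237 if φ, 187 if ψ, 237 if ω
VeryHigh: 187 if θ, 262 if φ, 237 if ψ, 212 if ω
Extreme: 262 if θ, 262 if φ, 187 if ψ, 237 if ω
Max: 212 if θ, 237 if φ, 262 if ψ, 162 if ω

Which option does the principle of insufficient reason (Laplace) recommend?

Extreme

Row averages: Low=199.5, Moderate=199.5, High=224.5, VeryHigh=224.5, Extreme=237, Max=218.25
Highest average = 237 → Extreme.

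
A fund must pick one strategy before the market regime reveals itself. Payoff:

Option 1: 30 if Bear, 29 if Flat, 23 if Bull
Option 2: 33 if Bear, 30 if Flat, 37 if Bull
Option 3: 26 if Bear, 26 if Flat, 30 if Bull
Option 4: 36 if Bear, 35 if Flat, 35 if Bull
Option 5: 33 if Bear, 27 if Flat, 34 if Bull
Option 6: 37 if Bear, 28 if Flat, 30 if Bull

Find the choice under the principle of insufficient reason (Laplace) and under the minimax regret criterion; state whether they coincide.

laplace → Option 4; minimax regret → Option 4 (agree)

Row averages: Option 1=82/3, Option 2=100/3, Option 3=82/3, Option 4=106/3, Option 5=94/3, Option 6=95/3
Highest average = 106/3 → Option 4.
Column bests: Bear=37, Flat=35, Bull=37.
Option 1 regrets: 7, 6, 14 → max 14
Option 2 regrets: 4, 5, 0 → max 5
Option 3 regrets: 11, 9, 7 → max 11
Option 4 regrets: 1, 0, 2 → max 2
Option 5 regrets: 4, 8, 3 → max 8
Option 6 regrets: 0, 7, 7 → max 7
Smallest max regret = 2 → Option 4.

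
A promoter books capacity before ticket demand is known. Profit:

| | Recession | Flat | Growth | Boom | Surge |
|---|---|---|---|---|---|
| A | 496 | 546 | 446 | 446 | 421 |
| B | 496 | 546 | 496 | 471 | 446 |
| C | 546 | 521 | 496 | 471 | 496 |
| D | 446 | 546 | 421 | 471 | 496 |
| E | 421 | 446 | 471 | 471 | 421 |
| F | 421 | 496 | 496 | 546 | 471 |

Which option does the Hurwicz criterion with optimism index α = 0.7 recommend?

C

A: 0.7·546 + 0.3·421 = 508.5
B: 0.7·546 + 0.3·446 = 516
C: 0.7·546 + 0.3·471 = 523.5
D: 0.7·546 + 0.3·421 = 508.5
E: 0.7·471 + 0.3·421 = 456
F: 0.7·546 + 0.3·421 = 508.5
Highest Hurwicz score = 523.5 → C.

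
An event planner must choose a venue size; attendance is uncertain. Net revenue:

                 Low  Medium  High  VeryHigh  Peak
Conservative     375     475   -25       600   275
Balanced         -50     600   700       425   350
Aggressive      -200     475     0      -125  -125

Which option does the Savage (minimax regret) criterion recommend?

Column bests: Low=375, Medium=600, High=700, VeryHigh=600, Peak=350.
Conservative regrets: 0, 125, 725, 0, 75 → max 725
Balanced regrets: 425, 0, 0, 175, 0 → max 425
Aggressive regrets: 575, 125, 700, 725, 475 → max 725
Smallest max regret = 425 → Balanced.

Balanced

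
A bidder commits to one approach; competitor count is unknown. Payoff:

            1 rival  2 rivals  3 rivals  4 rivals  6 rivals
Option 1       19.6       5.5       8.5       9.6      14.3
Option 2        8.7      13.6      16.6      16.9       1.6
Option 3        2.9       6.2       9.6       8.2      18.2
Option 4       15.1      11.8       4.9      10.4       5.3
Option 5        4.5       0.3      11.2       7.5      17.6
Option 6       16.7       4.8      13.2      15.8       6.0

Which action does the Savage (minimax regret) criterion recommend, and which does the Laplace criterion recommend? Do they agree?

minimax regret → Option 1; laplace → Option 1 (agree)

Column bests: 1 rival=19.6, 2 rivals=13.6, 3 rivals=16.6, 4 rivals=16.9, 6 rivals=18.2.
Option 1 regrets: 0.0, 8.1, 8.1, 7.3, 3.9 → max 8.1
Option 2 regrets: 10.9, 0.0, 0.0, 0.0, 16.6 → max 16.6
Option 3 regrets: 16.7, 7.4, 7.0, 8.7, 0.0 → max 16.7
Option 4 regrets: 4.5, 1.8, 11.7, 6.5, 12.9 → max 12.9
Option 5 regrets: 15.1, 13.3, 5.4, 9.4, 0.6 → max 15.1
Option 6 regrets: 2.9, 8.8, 3.4, 1.1, 12.2 → max 12.2
Smallest max regret = 8.1 → Option 1.
Row averages: Option 1=11.5, Option 2=11.48, Option 3=9.02, Option 4=9.5, Option 5=8.22, Option 6=11.3
Highest average = 11.5 → Option 1.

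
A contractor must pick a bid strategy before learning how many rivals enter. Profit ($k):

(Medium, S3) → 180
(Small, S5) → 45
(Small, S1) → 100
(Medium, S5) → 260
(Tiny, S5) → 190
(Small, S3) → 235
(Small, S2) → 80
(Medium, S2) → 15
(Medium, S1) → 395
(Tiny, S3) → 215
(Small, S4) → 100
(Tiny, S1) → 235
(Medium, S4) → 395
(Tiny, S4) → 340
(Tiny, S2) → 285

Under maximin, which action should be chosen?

Row minima: Tiny=190, Small=45, Medium=15
Best worst-case = 190 → Tiny.

Tiny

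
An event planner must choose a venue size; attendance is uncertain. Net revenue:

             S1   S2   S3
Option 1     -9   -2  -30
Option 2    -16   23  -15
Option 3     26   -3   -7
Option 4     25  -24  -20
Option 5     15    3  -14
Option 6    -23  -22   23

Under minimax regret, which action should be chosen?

Column bests: S1=26, S2=23, S3=23.
Option 1 regrets: 35, 25, 53 → max 53
Option 2 regrets: 42, 0, 38 → max 42
Option 3 regrets: 0, 26, 30 → max 30
Option 4 regrets: 1, 47, 43 → max 47
Option 5 regrets: 11, 20, 37 → max 37
Option 6 regrets: 49, 45, 0 → max 49
Smallest max regret = 30 → Option 3.

Option 3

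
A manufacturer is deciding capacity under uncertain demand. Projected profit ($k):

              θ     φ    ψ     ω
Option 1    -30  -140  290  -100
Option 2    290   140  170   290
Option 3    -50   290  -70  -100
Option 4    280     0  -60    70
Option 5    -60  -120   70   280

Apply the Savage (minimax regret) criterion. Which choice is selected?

Column bests: θ=290, φ=290, ψ=290, ω=290.
Option 1 regrets: 320, 430, 0, 390 → max 430
Option 2 regrets: 0, 150, 120, 0 → max 150
Option 3 regrets: 340, 0, 360, 390 → max 390
Option 4 regrets: 10, 290, 350, 220 → max 350
Option 5 regrets: 350, 410, 220, 10 → max 410
Smallest max regret = 150 → Option 2.

Option 2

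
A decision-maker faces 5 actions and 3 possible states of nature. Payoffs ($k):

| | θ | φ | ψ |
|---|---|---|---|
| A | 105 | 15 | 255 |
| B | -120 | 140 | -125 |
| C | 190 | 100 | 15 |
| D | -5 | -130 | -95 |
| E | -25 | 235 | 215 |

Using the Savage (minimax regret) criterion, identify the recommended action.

Column bests: θ=190, φ=235, ψ=255.
A regrets: 85, 220, 0 → max 220
B regrets: 310, 95, 380 → max 380
C regrets: 0, 135, 240 → max 240
D regrets: 195, 365, 350 → max 365
E regrets: 215, 0, 40 → max 215
Smallest max regret = 215 → E.

E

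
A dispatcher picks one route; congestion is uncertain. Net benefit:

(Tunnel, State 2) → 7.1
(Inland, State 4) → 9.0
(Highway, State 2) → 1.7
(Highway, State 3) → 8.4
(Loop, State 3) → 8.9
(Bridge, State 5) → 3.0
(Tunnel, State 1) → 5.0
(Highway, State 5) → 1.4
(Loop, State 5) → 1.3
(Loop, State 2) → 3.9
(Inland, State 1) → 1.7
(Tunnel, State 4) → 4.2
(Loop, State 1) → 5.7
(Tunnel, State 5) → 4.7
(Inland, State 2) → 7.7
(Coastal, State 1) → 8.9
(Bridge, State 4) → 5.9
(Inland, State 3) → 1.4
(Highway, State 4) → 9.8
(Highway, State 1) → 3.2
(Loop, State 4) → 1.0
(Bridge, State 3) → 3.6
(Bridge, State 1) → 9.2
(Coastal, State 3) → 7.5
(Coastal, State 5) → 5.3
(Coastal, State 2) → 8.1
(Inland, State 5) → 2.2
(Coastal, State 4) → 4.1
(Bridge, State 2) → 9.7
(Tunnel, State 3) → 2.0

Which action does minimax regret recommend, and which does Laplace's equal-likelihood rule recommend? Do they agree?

minimax regret → Bridge; laplace → Coastal (disagree)

Column bests: State 1=9.2, State 2=9.7, State 3=8.9, State 4=9.8, State 5=5.3.
Highway regrets: 6.0, 8.0, 0.5, 0.0, 3.9 → max 8.0
Inland regrets: 7.5, 2.0, 7.5, 0.8, 3.1 → max 7.5
Loop regrets: 3.5, 5.8, 0.0, 8.8, 4.0 → max 8.8
Coastal regrets: 0.3, 1.6, 1.4, 5.7, 0.0 → max 5.7
Tunnel regrets: 4.2, 2.6, 6.9, 5.6, 0.6 → max 6.9
Bridge regrets: 0.0, 0.0, 5.3, 3.9, 2.3 → max 5.3
Smallest max regret = 5.3 → Bridge.
Row averages: Highway=4.9, Inland=4.4, Loop=4.16, Coastal=6.78, Tunnel=4.6, Bridge=6.28
Highest average = 6.78 → Coastal.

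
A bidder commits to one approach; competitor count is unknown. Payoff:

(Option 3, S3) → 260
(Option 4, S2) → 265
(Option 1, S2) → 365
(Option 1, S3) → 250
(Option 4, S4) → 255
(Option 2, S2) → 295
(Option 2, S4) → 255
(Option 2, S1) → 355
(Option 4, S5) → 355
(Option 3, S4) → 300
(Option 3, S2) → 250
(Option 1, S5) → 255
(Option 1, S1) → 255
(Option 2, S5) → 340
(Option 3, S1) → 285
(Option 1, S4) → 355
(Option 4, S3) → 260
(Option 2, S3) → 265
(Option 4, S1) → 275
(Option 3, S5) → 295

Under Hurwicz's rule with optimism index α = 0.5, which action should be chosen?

Option 1: 0.5·365 + 0.5·250 = 307.5
Option 2: 0.5·355 + 0.5·255 = 305
Option 3: 0.5·300 + 0.5·250 = 275
Option 4: 0.5·355 + 0.5·255 = 305
Highest Hurwicz score = 307.5 → Option 1.

Option 1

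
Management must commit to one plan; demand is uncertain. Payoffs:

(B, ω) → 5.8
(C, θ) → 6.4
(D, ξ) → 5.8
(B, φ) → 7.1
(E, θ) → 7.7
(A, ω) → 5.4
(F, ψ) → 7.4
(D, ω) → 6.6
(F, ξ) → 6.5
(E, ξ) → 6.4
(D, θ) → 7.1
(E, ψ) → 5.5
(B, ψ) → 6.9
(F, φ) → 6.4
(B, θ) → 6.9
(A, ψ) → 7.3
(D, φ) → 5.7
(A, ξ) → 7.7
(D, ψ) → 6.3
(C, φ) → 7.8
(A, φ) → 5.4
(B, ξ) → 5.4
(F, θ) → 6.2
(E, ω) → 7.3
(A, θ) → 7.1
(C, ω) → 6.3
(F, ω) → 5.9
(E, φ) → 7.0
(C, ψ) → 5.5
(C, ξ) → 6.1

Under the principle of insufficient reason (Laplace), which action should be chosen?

Row averages: A=6.58, B=6.42, C=6.42, D=6.3, E=6.78, F=6.48
Highest average = 6.78 → E.

E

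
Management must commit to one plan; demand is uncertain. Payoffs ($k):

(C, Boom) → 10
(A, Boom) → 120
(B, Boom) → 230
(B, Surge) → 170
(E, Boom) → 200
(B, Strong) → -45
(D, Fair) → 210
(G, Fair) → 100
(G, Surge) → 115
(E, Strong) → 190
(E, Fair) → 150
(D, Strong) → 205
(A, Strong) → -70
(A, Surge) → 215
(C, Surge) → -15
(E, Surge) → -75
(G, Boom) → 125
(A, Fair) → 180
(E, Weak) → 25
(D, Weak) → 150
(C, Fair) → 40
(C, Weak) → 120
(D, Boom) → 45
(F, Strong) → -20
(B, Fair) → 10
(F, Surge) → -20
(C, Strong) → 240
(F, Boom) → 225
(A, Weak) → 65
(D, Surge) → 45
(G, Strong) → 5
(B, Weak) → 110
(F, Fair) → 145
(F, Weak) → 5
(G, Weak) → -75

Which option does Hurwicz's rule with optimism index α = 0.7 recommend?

A: 0.7·215 + 0.3·(-70) = 129.5
B: 0.7·230 + 0.3·(-45) = 147.5
C: 0.7·240 + 0.3·(-15) = 163.5
D: 0.7·210 + 0.3·45 = 160.5
E: 0.7·200 + 0.3·(-75) = 117.5
F: 0.7·225 + 0.3·(-20) = 151.5
G: 0.7·125 + 0.3·(-75) = 65
Highest Hurwicz score = 163.5 → C.

C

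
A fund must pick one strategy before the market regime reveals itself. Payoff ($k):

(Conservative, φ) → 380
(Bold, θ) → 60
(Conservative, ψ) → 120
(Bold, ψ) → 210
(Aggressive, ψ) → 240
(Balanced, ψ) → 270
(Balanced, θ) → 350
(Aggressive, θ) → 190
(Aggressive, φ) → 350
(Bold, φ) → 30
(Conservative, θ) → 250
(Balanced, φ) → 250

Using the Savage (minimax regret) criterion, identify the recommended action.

Balanced

Column bests: θ=350, φ=380, ψ=270.
Conservative regrets: 100, 0, 150 → max 150
Balanced regrets: 0, 130, 0 → max 130
Aggressive regrets: 160, 30, 30 → max 160
Bold regrets: 290, 350, 60 → max 350
Smallest max regret = 130 → Balanced.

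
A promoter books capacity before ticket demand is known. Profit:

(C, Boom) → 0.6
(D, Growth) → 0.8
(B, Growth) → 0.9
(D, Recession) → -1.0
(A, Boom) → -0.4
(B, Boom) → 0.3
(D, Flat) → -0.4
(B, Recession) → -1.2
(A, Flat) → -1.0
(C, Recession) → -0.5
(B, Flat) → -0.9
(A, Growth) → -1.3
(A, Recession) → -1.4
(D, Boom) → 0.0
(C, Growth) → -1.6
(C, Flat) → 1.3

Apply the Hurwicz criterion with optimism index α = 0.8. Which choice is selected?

C

A: 0.8·(-0.4) + 0.2·(-1.4) = -0.6
B: 0.8·0.9 + 0.2·(-1.2) = 0.48
C: 0.8·1.3 + 0.2·(-1.6) = 0.72
D: 0.8·0.8 + 0.2·(-1.0) = 0.44
Highest Hurwicz score = 0.72 → C.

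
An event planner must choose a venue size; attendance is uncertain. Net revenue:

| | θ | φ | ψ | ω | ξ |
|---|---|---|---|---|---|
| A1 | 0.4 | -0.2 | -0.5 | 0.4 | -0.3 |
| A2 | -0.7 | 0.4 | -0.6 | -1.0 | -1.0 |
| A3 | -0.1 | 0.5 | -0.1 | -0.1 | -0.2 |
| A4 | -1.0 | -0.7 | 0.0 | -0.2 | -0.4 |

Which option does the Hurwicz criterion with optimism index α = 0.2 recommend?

A1: 0.2·0.4 + 0.8·(-0.5) = -0.32
A2: 0.2·0.4 + 0.8·(-1.0) = -0.72
A3: 0.2·0.5 + 0.8·(-0.2) = -0.06
A4: 0.2·0.0 + 0.8·(-1.0) = -0.8
Highest Hurwicz score = -0.06 → A3.

A3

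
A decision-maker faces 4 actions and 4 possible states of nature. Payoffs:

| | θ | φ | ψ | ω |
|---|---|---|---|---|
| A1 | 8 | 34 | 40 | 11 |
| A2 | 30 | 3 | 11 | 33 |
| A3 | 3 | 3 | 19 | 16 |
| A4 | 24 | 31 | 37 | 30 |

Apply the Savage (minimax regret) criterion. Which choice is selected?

A4

Column bests: θ=30, φ=34, ψ=40, ω=33.
A1 regrets: 22, 0, 0, 22 → max 22
A2 regrets: 0, 31, 29, 0 → max 31
A3 regrets: 27, 31, 21, 17 → max 31
A4 regrets: 6, 3, 3, 3 → max 6
Smallest max regret = 6 → A4.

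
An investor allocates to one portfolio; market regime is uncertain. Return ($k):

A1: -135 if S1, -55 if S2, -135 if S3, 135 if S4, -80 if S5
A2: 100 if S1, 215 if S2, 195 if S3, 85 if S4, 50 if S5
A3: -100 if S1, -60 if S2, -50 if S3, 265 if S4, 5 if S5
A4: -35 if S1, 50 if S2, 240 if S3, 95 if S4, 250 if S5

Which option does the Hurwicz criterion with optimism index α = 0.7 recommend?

A1: 0.7·135 + 0.3·(-135) = 54
A2: 0.7·215 + 0.3·50 = 165.5
A3: 0.7·265 + 0.3·(-100) = 155.5
A4: 0.7·250 + 0.3·(-35) = 164.5
Highest Hurwicz score = 165.5 → A2.

A2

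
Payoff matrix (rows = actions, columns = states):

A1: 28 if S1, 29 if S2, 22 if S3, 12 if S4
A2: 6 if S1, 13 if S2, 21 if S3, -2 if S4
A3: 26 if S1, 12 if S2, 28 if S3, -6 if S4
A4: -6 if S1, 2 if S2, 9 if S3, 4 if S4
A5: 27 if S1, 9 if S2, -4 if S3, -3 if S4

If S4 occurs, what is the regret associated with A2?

14

Best payoff under S4 is 12.
Regret = 12 − (-2) = 14.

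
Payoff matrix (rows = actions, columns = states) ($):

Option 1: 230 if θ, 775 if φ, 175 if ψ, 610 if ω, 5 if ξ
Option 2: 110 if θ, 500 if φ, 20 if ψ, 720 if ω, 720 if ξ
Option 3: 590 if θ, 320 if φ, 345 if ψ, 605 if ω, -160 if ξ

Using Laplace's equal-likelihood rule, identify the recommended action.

Row averages: Option 1=359, Option 2=414, Option 3=340
Highest average = 414 → Option 2.

Option 2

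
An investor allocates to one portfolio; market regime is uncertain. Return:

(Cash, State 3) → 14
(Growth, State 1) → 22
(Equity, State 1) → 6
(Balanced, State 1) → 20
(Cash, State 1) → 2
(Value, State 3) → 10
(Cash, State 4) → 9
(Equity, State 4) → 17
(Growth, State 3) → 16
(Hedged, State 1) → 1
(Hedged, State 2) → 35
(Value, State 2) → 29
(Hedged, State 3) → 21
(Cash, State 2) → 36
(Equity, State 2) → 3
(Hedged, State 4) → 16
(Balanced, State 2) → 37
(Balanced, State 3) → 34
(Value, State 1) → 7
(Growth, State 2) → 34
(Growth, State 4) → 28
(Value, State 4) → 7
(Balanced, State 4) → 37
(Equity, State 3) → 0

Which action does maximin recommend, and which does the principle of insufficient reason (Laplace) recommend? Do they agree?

Row minima: Value=7, Cash=2, Hedged=1, Equity=0, Balanced=20, Growth=16
Best worst-case = 20 → Balanced.
Row averages: Value=13.25, Cash=15.25, Hedged=18.25, Equity=6.5, Balanced=32, Growth=25
Highest average = 32 → Balanced.

maximin → Balanced; laplace → Balanced (agree)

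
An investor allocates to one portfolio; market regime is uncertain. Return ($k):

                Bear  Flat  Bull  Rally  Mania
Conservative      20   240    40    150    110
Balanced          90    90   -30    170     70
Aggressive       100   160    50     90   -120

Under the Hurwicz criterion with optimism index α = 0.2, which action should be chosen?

Conservative

Conservative: 0.2·240 + 0.8·20 = 64
Balanced: 0.2·170 + 0.8·(-30) = 10
Aggressive: 0.2·160 + 0.8·(-120) = -64
Highest Hurwicz score = 64 → Conservative.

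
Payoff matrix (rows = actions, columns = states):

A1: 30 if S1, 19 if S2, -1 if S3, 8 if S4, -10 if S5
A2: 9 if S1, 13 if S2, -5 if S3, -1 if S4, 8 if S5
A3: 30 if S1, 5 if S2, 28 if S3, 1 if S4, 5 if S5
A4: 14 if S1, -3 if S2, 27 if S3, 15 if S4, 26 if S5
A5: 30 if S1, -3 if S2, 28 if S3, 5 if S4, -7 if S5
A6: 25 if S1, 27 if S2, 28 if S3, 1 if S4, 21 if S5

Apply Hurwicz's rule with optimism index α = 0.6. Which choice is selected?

A3

A1: 0.6·30 + 0.4·(-10) = 14
A2: 0.6·13 + 0.4·(-5) = 5.8
A3: 0.6·30 + 0.4·1 = 18.4
A4: 0.6·27 + 0.4·(-3) = 15
A5: 0.6·30 + 0.4·(-7) = 15.2
A6: 0.6·28 + 0.4·1 = 17.2
Highest Hurwicz score = 18.4 → A3.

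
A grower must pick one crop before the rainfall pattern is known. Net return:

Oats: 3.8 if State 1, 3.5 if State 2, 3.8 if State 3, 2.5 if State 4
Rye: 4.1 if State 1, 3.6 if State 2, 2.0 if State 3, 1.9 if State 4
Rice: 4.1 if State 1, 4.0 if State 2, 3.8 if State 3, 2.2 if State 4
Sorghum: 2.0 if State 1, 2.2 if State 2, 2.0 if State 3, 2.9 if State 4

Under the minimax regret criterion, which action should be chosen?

Column bests: State 1=4.1, State 2=4.0, State 3=3.8, State 4=2.9.
Oats regrets: 0.3, 0.5, 0.0, 0.4 → max 0.5
Rye regrets: 0.0, 0.4, 1.8, 1.0 → max 1.8
Rice regrets: 0.0, 0.0, 0.0, 0.7 → max 0.7
Sorghum regrets: 2.1, 1.8, 1.8, 0.0 → max 2.1
Smallest max regret = 0.5 → Oats.

Oats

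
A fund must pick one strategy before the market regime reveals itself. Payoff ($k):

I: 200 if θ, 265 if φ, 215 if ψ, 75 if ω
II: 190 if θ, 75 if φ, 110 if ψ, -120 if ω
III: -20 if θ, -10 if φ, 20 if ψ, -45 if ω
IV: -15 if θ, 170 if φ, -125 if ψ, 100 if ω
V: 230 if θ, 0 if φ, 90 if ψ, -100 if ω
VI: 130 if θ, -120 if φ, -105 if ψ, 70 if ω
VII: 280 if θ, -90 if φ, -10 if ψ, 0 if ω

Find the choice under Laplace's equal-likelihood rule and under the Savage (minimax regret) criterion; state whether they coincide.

Row averages: I=188.75, II=63.75, III=-13.75, IV=32.5, V=55, VI=-6.25, VII=45
Highest average = 188.75 → I.
Column bests: θ=280, φ=265, ψ=215, ω=100.
I regrets: 80, 0, 0, 25 → max 80
II regrets: 90, 190, 105, 220 → max 220
III regrets: 300, 275, 195, 145 → max 300
IV regrets: 295, 95, 340, 0 → max 340
V regrets: 50, 265, 125, 200 → max 265
VI regrets: 150, 385, 320, 30 → max 385
VII regrets: 0, 355, 225, 100 → max 355
Smallest max regret = 80 → I.

laplace → I; minimax regret → I (agree)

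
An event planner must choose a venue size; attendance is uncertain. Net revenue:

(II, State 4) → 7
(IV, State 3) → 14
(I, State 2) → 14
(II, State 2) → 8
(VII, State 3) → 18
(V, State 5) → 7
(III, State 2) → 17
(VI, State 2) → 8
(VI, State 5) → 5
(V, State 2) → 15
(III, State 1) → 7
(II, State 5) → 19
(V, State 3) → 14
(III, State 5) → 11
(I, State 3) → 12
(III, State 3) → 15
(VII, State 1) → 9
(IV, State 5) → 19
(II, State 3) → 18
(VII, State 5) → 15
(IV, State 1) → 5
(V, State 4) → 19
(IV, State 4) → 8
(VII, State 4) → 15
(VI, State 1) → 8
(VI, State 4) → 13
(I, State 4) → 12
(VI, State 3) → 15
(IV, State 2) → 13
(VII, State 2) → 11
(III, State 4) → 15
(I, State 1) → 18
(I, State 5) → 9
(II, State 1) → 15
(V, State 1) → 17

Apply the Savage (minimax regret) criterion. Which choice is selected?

Column bests: State 1=18, State 2=17, State 3=18, State 4=19, State 5=19.
I regrets: 0, 3, 6, 7, 10 → max 10
II regrets: 3, 9, 0, 12, 0 → max 12
III regrets: 11, 0, 3, 4, 8 → max 11
IV regrets: 13, 4, 4, 11, 0 → max 13
V regrets: 1, 2, 4, 0, 12 → max 12
VI regrets: 10, 9, 3, 6, 14 → max 14
VII regrets: 9, 6, 0, 4, 4 → max 9
Smallest max regret = 9 → VII.

VII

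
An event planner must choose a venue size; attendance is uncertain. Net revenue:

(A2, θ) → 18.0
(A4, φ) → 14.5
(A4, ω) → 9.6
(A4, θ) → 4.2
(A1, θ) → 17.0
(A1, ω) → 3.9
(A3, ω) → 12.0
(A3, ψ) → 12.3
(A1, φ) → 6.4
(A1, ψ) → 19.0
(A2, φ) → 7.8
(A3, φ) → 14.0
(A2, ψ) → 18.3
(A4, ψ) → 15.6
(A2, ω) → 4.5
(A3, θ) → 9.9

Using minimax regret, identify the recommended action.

Column bests: θ=18.0, φ=14.5, ψ=19.0, ω=12.0.
A1 regrets: 1.0, 8.1, 0.0, 8.1 → max 8.1
A2 regrets: 0.0, 6.7, 0.7, 7.5 → max 7.5
A3 regrets: 8.1, 0.5, 6.7, 0.0 → max 8.1
A4 regrets: 13.8, 0.0, 3.4, 2.4 → max 13.8
Smallest max regret = 7.5 → A2.

A2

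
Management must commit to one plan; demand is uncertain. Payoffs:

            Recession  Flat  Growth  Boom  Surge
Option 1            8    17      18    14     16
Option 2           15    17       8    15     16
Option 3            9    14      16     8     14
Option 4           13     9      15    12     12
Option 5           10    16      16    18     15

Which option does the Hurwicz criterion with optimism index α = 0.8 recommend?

Option 5

Option 1: 0.8·18 + 0.2·8 = 16
Option 2: 0.8·17 + 0.2·8 = 15.2
Option 3: 0.8·16 + 0.2·8 = 14.4
Option 4: 0.8·15 + 0.2·9 = 13.8
Option 5: 0.8·18 + 0.2·10 = 16.4
Highest Hurwicz score = 16.4 → Option 5.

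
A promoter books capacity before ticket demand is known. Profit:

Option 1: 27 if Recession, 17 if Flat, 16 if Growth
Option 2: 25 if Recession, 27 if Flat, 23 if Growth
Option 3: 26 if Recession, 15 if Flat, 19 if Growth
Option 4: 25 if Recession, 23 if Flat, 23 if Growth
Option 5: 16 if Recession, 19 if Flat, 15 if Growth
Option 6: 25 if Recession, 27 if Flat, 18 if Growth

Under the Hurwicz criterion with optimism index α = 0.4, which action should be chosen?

Option 2

Option 1: 0.4·27 + 0.6·16 = 20.4
Option 2: 0.4·27 + 0.6·23 = 24.6
Option 3: 0.4·26 + 0.6·15 = 19.4
Option 4: 0.4·25 + 0.6·23 = 23.8
Option 5: 0.4·19 + 0.6·15 = 16.6
Option 6: 0.4·27 + 0.6·18 = 21.6
Highest Hurwicz score = 24.6 → Option 2.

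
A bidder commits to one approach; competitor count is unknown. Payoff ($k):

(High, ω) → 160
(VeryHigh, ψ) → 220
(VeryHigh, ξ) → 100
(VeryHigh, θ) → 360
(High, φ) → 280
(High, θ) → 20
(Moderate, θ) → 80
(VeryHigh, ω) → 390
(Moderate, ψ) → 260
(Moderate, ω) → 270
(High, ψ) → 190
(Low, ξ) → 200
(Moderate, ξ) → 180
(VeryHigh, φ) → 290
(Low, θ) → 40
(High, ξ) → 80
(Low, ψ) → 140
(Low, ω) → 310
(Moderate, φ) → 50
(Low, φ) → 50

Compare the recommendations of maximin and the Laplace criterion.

Row minima: Low=40, Moderate=50, High=20, VeryHigh=100
Best worst-case = 100 → VeryHigh.
Row averages: Low=148, Moderate=168, High=146, VeryHigh=272
Highest average = 272 → VeryHigh.

maximin → VeryHigh; laplace → VeryHigh (agree)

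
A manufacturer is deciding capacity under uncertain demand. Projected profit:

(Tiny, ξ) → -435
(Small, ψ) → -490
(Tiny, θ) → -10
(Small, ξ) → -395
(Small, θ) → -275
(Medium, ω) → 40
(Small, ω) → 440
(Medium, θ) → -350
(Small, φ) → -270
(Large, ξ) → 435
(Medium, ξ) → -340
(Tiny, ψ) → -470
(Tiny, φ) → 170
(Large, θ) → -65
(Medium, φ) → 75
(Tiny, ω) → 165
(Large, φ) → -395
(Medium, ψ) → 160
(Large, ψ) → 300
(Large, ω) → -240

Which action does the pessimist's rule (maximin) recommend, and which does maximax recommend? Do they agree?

Row minima: Tiny=-470, Small=-490, Medium=-350, Large=-395
Best worst-case = -350 → Medium.
Row maxima: Tiny=170, Small=440, Medium=160, Large=435
Best best-case = 440 → Small.

maximin → Medium; maximax → Small (disagree)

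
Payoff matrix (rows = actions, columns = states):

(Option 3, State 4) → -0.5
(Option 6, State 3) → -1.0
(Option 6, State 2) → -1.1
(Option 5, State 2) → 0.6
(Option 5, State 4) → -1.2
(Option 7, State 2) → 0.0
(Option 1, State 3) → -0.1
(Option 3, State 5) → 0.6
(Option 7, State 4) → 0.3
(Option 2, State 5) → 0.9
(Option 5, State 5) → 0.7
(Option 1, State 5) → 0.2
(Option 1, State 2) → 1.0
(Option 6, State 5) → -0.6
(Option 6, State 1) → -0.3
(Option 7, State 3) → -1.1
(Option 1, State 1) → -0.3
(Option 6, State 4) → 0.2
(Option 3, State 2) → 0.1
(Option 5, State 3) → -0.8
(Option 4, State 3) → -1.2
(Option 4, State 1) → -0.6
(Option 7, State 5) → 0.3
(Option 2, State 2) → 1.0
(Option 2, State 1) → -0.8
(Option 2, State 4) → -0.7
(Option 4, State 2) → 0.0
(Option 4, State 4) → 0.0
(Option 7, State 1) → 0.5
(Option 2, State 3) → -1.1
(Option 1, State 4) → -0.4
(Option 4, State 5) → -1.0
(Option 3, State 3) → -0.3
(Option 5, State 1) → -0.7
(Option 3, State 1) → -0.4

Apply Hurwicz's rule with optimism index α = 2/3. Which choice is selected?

Option 1: 2/3·1.0 + 1/3·(-0.4) = 8/15
Option 2: 2/3·1.0 + 1/3·(-1.1) = 0.3
Option 3: 2/3·0.6 + 1/3·(-0.5) = 7/30
Option 4: 2/3·0.0 + 1/3·(-1.2) = -0.4
Option 5: 2/3·0.7 + 1/3·(-1.2) = 1/15
Option 6: 2/3·0.2 + 1/3·(-1.1) = -7/30
Option 7: 2/3·0.5 + 1/3·(-1.1) = -1/30
Highest Hurwicz score = 8/15 → Option 1.

Option 1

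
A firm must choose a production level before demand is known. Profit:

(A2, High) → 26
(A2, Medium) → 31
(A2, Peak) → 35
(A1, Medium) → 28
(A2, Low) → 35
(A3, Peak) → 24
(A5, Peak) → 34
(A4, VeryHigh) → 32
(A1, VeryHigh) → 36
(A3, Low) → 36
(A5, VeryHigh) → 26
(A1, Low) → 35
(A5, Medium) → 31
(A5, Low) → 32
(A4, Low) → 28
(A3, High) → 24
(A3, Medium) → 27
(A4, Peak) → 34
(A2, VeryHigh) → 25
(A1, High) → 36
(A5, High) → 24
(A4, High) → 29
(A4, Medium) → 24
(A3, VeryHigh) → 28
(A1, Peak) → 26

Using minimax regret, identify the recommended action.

Column bests: Low=36, Medium=31, High=36, VeryHigh=36, Peak=35.
A1 regrets: 1, 3, 0, 0, 9 → max 9
A2 regrets: 1, 0, 10, 11, 0 → max 11
A3 regrets: 0, 4, 12, 8, 11 → max 12
A4 regrets: 8, 7, 7, 4, 1 → max 8
A5 regrets: 4, 0, 12, 10, 1 → max 12
Smallest max regret = 8 → A4.

A4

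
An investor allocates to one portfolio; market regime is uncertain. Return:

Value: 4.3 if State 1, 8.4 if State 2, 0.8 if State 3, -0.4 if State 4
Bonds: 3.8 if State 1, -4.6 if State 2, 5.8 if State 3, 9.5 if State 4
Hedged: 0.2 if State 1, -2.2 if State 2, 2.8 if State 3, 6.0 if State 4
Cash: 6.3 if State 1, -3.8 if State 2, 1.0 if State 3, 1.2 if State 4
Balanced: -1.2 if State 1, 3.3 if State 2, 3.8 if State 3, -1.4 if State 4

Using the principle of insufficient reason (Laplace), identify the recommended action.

Row averages: Value=3.275, Bonds=3.625, Hedged=1.7, Cash=1.175, Balanced=1.125
Highest average = 3.625 → Bonds.

Bonds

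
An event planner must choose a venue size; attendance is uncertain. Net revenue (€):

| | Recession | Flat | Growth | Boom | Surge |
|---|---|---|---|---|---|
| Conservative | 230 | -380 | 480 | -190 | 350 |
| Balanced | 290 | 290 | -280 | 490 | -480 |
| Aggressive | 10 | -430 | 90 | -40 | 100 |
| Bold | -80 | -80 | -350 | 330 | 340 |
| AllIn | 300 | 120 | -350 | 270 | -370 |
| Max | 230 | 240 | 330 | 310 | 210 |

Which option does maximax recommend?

Balanced

Row maxima: Conservative=480, Balanced=490, Aggressive=100, Bold=340, AllIn=300, Max=330
Best best-case = 490 → Balanced.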